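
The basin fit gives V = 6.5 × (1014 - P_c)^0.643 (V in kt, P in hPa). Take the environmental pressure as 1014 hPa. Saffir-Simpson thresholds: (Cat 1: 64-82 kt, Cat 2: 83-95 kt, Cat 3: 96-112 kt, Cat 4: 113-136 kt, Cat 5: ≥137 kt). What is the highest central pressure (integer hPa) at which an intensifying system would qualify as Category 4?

929 hPa

Category 4 begins at V = 113 kt.
Required ΔP = (113/6.5)^(1/0.643) = 17.385^1.555 ≈ 84.86 hPa.
P_c ≤ 1014 − 84.86 = 929.14, so the highest integer P_c is 929 hPa.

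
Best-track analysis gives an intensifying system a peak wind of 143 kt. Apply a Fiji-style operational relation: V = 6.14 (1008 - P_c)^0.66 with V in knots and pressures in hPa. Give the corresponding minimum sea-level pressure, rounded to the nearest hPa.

ΔP = (V / 6.14)^(1/0.66) = (143/6.14)^1.515.
143/6.14 = 23.290; 23.290^1.515 ≈ 117.89 hPa.
P_c = 1008 − 117.89 = 890.11 ≈ 890 hPa.

890 hPa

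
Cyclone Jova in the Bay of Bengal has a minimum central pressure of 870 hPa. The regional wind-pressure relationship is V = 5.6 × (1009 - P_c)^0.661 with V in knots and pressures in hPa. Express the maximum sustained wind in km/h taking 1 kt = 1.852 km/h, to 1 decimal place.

270.6 km/h

ΔP = 1009 − 870 = 139 hPa.
V ≈ 5.6 × 139^0.661 = 5.6 × 26.094 ≈ 146.124 kt.
146.124 × 1.852 ≈ 270.62 km/h → 270.6 km/h.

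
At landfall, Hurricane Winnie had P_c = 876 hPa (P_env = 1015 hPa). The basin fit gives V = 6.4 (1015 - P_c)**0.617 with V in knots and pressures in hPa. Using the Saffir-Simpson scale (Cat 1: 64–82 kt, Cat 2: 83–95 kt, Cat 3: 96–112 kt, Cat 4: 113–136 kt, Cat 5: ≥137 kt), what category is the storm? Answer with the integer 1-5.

ΔP = 1015 − 876 = 139 hPa.
V ≈ 6.4 × 139^0.617 = 6.4 × 21.00 ≈ 134 kt.
134 kt falls in the Category 4 band.

4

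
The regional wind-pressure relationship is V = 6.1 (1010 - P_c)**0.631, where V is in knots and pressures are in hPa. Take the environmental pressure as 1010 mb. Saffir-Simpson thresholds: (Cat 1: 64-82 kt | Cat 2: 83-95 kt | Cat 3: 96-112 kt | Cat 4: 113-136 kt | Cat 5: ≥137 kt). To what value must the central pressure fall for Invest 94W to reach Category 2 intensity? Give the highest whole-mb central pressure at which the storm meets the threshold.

947 mb

Category 2 begins at V = 83 kt.
Required ΔP = (83/6.1)^(1/0.631) = 13.607^1.585 ≈ 62.63 mb.
P_c ≤ 1010 − 62.63 = 947.37, so the highest integer P_c is 947 mb.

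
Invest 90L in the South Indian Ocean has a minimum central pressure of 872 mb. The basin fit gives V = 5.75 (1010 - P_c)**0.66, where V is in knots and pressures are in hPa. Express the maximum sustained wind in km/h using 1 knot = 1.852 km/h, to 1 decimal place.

275.2 km/h

ΔP = 1010 − 872 = 138 mb.
V ≈ 5.75 × 138^0.66 = 5.75 × 25.842 ≈ 148.589 kt.
148.589 × 1.852 ≈ 275.19 km/h → 275.2 km/h.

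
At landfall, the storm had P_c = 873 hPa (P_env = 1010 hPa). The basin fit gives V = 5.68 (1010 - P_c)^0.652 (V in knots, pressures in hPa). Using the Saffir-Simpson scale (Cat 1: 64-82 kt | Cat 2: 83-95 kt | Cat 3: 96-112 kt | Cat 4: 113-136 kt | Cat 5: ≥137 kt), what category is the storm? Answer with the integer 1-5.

ΔP = 1010 − 873 = 137 hPa.
V ≈ 5.68 × 137^0.652 = 5.68 × 24.73 ≈ 140 kt.
140 kt falls in the Category 5 band.

5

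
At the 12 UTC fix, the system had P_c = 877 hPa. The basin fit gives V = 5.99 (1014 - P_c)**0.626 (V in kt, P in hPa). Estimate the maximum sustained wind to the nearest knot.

ΔP = 1014 − 877 = 137 hPa.
137^0.626 ≈ 21.756.
V ≈ 5.99 × 21.756 ≈ 130.3 kt.

130 kt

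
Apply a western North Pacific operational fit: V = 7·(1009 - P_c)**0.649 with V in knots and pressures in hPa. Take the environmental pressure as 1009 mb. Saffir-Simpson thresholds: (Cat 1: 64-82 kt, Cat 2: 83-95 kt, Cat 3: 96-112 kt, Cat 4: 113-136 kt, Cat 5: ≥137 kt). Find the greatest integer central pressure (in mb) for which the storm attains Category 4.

936 mb

Category 4 begins at V = 113 kt.
Required ΔP = (113/7)^(1/0.649) = 16.143^1.541 ≈ 72.66 mb.
P_c ≤ 1009 − 72.66 = 936.34, so the highest integer P_c is 936 mb.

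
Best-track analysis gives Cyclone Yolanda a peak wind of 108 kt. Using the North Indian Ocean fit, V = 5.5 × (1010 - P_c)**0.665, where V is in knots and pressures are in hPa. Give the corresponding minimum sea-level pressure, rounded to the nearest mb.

922 mb

ΔP = (V / 5.5)^(1/0.665) = (108/5.5)^1.504.
108/5.5 = 19.636; 19.636^1.504 ≈ 87.99 mb.
P_c = 1010 − 87.99 = 922.01 ≈ 922 mb.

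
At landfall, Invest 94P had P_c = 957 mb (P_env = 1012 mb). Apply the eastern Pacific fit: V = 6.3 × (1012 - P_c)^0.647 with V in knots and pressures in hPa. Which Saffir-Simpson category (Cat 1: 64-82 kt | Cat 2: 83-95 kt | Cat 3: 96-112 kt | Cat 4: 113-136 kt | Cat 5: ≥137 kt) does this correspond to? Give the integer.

2

ΔP = 1012 − 957 = 55 mb.
V ≈ 6.3 × 55^0.647 = 6.3 × 13.37 ≈ 84 kt.
84 kt falls in the Category 2 band.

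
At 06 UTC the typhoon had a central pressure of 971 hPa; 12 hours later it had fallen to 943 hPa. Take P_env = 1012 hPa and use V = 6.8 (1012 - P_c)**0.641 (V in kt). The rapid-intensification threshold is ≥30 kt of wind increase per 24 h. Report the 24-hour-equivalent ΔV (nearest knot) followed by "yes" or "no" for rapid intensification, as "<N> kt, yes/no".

V₁: ΔP = 41, V ≈ 6.8 × 41^0.641 ≈ 73.50 kt.
V₂: ΔP = 69, V ≈ 6.8 × 69^0.641 ≈ 102.62 kt.
ΔV over 12 h = 29.12 kt → 24 h equivalent = 29.12 × 24/12 ≈ 58.24 kt.
58 kt ≥ 30 kt ⇒ rapid intensification.

58 kt, yes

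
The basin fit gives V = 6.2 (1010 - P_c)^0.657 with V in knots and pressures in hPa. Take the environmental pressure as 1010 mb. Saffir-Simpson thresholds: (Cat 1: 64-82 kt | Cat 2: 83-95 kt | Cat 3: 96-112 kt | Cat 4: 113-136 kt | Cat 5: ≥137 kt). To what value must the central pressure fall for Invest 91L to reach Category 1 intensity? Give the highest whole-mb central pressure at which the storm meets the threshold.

Category 1 begins at V = 64 kt.
Required ΔP = (64/6.2)^(1/0.657) = 10.323^1.522 ≈ 34.92 mb.
P_c ≤ 1010 − 34.92 = 975.08, so the highest integer P_c is 975 mb.

975 mb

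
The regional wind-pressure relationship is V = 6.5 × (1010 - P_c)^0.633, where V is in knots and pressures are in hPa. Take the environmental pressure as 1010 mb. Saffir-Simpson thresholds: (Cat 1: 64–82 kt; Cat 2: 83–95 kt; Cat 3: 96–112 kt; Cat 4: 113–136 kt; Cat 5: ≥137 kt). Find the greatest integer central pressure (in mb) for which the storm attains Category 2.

Category 2 begins at V = 83 kt.
Required ΔP = (83/6.5)^(1/0.633) = 12.769^1.580 ≈ 55.91 mb.
P_c ≤ 1010 − 55.91 = 954.09, so the highest integer P_c is 954 mb.

954 mb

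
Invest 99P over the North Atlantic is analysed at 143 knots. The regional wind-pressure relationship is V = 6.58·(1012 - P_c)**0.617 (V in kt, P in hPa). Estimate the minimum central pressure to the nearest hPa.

ΔP = (V / 6.58)^(1/0.617) = (143/6.58)^1.621.
143/6.58 = 21.733; 21.733^1.621 ≈ 146.93 hPa.
P_c = 1012 − 146.93 = 865.07 ≈ 865 hPa.

865 hPa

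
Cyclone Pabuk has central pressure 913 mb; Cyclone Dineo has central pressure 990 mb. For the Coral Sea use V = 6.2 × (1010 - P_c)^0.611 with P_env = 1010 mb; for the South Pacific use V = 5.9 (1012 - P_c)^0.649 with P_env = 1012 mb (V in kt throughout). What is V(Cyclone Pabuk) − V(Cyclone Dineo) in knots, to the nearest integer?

Cyclone Pabuk: ΔP = 97; V ≈ 6.2 × 97^0.611 ≈ 101.46 kt.
Cyclone Dineo: ΔP = 22; V ≈ 5.9 × 22^0.649 ≈ 43.86 kt.
Difference ≈ 101.46 − 43.86 = 57.60 → 58 kt.

58 kt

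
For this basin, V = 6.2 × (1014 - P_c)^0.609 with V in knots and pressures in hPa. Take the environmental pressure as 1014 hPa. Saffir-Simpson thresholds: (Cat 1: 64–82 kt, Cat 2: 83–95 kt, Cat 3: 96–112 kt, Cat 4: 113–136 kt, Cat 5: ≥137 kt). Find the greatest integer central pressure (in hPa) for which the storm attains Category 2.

Category 2 begins at V = 83 kt.
Required ΔP = (83/6.2)^(1/0.609) = 13.387^1.642 ≈ 70.80 hPa.
P_c ≤ 1014 − 70.80 = 943.20, so the highest integer P_c is 943 hPa.

943 hPa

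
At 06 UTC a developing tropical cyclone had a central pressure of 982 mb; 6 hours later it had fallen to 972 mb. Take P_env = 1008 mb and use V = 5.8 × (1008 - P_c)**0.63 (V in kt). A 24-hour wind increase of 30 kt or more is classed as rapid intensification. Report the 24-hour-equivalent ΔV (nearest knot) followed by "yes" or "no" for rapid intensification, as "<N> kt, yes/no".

V₁: ΔP = 26, V ≈ 5.8 × 26^0.63 ≈ 45.17 kt.
V₂: ΔP = 36, V ≈ 5.8 × 36^0.63 ≈ 55.45 kt.
ΔV over 6 h = 10.28 kt → 24 h equivalent = 10.28 × 24/6 ≈ 41.12 kt.
41 kt ≥ 30 kt ⇒ rapid intensification.

41 kt, yes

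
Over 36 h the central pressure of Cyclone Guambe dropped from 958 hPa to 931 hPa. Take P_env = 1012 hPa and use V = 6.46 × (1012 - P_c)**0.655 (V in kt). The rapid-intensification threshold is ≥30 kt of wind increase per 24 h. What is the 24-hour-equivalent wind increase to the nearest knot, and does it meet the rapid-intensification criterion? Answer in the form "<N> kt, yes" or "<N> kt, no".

18 kt, no

V₁: ΔP = 54, V ≈ 6.46 × 54^0.655 ≈ 88.09 kt.
V₂: ΔP = 81, V ≈ 6.46 × 81^0.655 ≈ 114.89 kt.
ΔV over 36 h = 26.80 kt → 24 h equivalent = 26.80 × 24/36 ≈ 17.87 kt.
18 kt < 30 kt ⇒ not rapid intensification.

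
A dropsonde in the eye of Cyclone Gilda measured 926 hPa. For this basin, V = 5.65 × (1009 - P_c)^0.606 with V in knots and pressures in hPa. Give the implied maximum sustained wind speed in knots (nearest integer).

82 kt

ΔP = 1009 − 926 = 83 hPa.
83^0.606 ≈ 14.553.
V ≈ 5.65 × 14.553 ≈ 82.2 kt.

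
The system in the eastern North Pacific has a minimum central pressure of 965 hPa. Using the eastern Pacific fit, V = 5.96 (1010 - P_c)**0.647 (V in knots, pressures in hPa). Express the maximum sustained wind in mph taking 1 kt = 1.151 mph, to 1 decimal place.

ΔP = 1010 − 965 = 45 hPa.
V ≈ 5.96 × 45^0.647 = 5.96 × 11.739 ≈ 69.964 kt.
69.964 × 1.151 ≈ 80.53 mph → 80.5 mph.

80.5 mph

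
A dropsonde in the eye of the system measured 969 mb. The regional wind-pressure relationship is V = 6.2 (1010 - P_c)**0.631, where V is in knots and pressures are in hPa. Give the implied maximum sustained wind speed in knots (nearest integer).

65 kt

ΔP = 1010 − 969 = 41 mb.
41^0.631 ≈ 10.415.
V ≈ 6.2 × 10.415 ≈ 64.6 kt.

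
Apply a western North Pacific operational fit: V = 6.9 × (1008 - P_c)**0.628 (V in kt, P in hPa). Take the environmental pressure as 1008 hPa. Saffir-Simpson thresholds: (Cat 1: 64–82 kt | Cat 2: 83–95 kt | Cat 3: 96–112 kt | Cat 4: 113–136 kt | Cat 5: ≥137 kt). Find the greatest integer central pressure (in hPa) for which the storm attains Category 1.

Category 1 begins at V = 64 kt.
Required ΔP = (64/6.9)^(1/0.628) = 9.275^1.592 ≈ 34.70 hPa.
P_c ≤ 1008 − 34.70 = 973.30, so the highest integer P_c is 973 hPa.

973 hPa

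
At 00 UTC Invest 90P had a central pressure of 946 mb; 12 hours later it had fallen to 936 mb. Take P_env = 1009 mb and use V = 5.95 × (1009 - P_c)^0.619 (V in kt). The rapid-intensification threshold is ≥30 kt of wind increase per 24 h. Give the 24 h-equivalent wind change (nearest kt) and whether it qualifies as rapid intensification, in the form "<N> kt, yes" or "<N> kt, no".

15 kt, no

V₁: ΔP = 63, V ≈ 5.95 × 63^0.619 ≈ 77.32 kt.
V₂: ΔP = 73, V ≈ 5.95 × 73^0.619 ≈ 84.71 kt.
ΔV over 12 h = 7.39 kt → 24 h equivalent = 7.39 × 24/12 ≈ 14.78 kt.
15 kt < 30 kt ⇒ not rapid intensification.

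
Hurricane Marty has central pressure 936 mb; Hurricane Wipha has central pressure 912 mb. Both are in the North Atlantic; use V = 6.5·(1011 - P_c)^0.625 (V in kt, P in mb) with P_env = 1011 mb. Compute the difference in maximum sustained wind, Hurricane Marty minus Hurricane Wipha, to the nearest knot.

-18 kt

Hurricane Marty: ΔP = 75; V ≈ 6.5 × 75^0.625 ≈ 96.57 kt.
Hurricane Wipha: ΔP = 99; V ≈ 6.5 × 99^0.625 ≈ 114.86 kt.
Difference ≈ 96.57 − 114.86 = -18.29 → -18 kt.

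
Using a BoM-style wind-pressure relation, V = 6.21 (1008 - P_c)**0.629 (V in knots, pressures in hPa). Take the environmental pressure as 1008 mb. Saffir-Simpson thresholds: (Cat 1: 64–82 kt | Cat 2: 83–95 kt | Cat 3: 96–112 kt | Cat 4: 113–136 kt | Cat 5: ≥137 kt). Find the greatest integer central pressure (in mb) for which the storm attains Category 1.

967 mb

Category 1 begins at V = 64 kt.
Required ΔP = (64/6.21)^(1/0.629) = 10.306^1.590 ≈ 40.80 mb.
P_c ≤ 1008 − 40.80 = 967.20, so the highest integer P_c is 967 mb.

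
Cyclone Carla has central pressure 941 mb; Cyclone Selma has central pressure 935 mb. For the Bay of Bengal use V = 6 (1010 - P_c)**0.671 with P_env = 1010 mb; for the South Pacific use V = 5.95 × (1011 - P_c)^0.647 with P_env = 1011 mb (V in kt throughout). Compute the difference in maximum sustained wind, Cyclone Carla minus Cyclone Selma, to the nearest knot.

Cyclone Carla: ΔP = 69; V ≈ 6 × 69^0.671 ≈ 102.81 kt.
Cyclone Selma: ΔP = 76; V ≈ 5.95 × 76^0.647 ≈ 98.04 kt.
Difference ≈ 102.81 − 98.04 = 4.77 → 5 kt.

5 kt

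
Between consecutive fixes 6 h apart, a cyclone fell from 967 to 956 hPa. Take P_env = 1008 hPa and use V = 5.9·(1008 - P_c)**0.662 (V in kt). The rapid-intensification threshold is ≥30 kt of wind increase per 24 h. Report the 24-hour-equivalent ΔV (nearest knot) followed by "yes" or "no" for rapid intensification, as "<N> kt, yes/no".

47 kt, yes

V₁: ΔP = 41, V ≈ 5.9 × 41^0.662 ≈ 68.95 kt.
V₂: ΔP = 52, V ≈ 5.9 × 52^0.662 ≈ 80.69 kt.
ΔV over 6 h = 11.74 kt → 24 h equivalent = 11.74 × 24/6 ≈ 46.96 kt.
47 kt ≥ 30 kt ⇒ rapid intensification.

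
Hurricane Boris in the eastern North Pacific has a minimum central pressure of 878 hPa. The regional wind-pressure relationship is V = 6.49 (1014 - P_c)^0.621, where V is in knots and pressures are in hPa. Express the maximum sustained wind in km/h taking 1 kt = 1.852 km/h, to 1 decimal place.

254.0 km/h

ΔP = 1014 − 878 = 136 hPa.
V ≈ 6.49 × 136^0.621 = 6.49 × 21.131 ≈ 137.143 kt.
137.143 × 1.852 ≈ 253.99 km/h → 254.0 km/h.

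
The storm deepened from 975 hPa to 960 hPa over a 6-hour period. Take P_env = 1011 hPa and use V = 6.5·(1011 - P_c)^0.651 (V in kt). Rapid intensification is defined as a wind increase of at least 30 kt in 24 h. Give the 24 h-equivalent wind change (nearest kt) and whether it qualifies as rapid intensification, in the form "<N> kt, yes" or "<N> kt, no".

V₁: ΔP = 36, V ≈ 6.5 × 36^0.651 ≈ 67.00 kt.
V₂: ΔP = 51, V ≈ 6.5 × 51^0.651 ≈ 84.05 kt.
ΔV over 6 h = 17.05 kt → 24 h equivalent = 17.05 × 24/6 ≈ 68.20 kt.
68 kt ≥ 30 kt ⇒ rapid intensification.

68 kt, yes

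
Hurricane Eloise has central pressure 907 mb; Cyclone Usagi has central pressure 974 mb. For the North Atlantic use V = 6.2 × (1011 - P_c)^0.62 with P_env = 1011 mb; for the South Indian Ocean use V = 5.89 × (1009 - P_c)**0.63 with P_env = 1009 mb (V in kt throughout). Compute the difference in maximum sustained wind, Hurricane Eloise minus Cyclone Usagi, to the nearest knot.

Hurricane Eloise: ΔP = 104; V ≈ 6.2 × 104^0.62 ≈ 110.40 kt.
Cyclone Usagi: ΔP = 35; V ≈ 5.89 × 35^0.63 ≈ 55.32 kt.
Difference ≈ 110.40 − 55.32 = 55.08 → 55 kt.

55 kt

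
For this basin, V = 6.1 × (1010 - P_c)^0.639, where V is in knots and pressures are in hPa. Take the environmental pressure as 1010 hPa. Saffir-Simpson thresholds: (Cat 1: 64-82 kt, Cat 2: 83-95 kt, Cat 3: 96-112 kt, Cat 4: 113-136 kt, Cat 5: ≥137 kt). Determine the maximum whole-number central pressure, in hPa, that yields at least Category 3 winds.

Category 3 begins at V = 96 kt.
Required ΔP = (96/6.1)^(1/0.639) = 15.738^1.565 ≈ 74.67 hPa.
P_c ≤ 1010 − 74.67 = 935.33, so the highest integer P_c is 935 hPa.

935 hPa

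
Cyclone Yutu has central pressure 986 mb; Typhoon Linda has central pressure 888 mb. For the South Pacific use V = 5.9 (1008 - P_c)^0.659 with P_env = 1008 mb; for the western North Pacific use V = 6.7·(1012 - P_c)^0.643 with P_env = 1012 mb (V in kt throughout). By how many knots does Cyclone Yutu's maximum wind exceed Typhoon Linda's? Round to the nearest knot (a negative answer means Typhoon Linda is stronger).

-103 kt

Cyclone Yutu: ΔP = 22; V ≈ 5.9 × 22^0.659 ≈ 45.24 kt.
Typhoon Linda: ΔP = 124; V ≈ 6.7 × 124^0.643 ≈ 148.64 kt.
Difference ≈ 45.24 − 148.64 = -103.40 → -103 kt.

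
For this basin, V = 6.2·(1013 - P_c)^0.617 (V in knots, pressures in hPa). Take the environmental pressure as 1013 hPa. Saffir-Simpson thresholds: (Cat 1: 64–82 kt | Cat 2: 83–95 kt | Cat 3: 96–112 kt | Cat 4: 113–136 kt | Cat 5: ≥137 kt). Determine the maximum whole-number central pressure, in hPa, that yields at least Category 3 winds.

Category 3 begins at V = 96 kt.
Required ΔP = (96/6.2)^(1/0.617) = 15.484^1.621 ≈ 84.82 hPa.
P_c ≤ 1013 − 84.82 = 928.18, so the highest integer P_c is 928 hPa.

928 hPa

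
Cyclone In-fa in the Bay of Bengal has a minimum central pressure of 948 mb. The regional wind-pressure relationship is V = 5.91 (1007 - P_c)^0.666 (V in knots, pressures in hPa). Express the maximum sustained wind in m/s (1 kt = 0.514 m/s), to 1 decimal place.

45.9 m/s

ΔP = 1007 − 948 = 59 mb.
V ≈ 5.91 × 59^0.666 = 5.91 × 15.114 ≈ 89.325 kt.
89.325 × 0.514 ≈ 45.91 m/s → 45.9 m/s.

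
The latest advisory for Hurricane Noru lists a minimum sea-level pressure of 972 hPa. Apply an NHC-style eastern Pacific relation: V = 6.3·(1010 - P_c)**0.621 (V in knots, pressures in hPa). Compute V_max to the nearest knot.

ΔP = 1010 − 972 = 38 hPa.
38^0.621 ≈ 9.573.
V ≈ 6.3 × 9.573 ≈ 60.3 kt.

60 kt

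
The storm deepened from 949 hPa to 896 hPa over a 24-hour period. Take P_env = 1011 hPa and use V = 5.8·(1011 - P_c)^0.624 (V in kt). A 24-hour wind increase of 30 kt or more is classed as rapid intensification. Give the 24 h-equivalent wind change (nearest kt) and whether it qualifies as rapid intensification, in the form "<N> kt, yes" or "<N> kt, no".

V₁: ΔP = 62, V ≈ 5.8 × 62^0.624 ≈ 76.19 kt.
V₂: ΔP = 115, V ≈ 5.8 × 115^0.624 ≈ 112.02 kt.
ΔV over 24 h = 35.83 kt → 24 h equivalent = 35.83 × 24/24 ≈ 35.83 kt.
36 kt ≥ 30 kt ⇒ rapid intensification.

36 kt, yes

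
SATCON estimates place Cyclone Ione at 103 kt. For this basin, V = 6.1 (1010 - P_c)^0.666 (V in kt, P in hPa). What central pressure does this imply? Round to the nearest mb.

ΔP = (V / 6.1)^(1/0.666) = (103/6.1)^1.502.
103/6.1 = 16.885; 16.885^1.502 ≈ 69.68 mb.
P_c = 1010 − 69.68 = 940.32 ≈ 940 mb.

940 mb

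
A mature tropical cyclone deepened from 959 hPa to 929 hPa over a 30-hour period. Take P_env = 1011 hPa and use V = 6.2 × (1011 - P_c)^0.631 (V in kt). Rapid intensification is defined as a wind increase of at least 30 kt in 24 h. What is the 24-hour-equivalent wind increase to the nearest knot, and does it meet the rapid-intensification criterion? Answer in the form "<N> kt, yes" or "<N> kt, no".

20 kt, no

V₁: ΔP = 52, V ≈ 6.2 × 52^0.631 ≈ 75.02 kt.
V₂: ΔP = 82, V ≈ 6.2 × 82^0.631 ≈ 100.00 kt.
ΔV over 30 h = 24.98 kt → 24 h equivalent = 24.98 × 24/30 ≈ 19.98 kt.
20 kt < 30 kt ⇒ not rapid intensification.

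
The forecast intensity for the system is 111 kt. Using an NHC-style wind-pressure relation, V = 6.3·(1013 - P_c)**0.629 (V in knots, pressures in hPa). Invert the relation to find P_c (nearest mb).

ΔP = (V / 6.3)^(1/0.629) = (111/6.3)^1.590.
111/6.3 = 17.619; 17.619^1.590 ≈ 95.70 mb.
P_c = 1013 − 95.70 = 917.30 ≈ 917 mb.

917 mb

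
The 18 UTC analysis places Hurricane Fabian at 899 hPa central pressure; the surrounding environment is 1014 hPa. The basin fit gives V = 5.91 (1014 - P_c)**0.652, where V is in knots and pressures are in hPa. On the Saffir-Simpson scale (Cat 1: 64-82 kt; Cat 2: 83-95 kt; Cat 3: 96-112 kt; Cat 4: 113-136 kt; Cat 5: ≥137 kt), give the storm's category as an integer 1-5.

4

ΔP = 1014 − 899 = 115 hPa.
V ≈ 5.91 × 115^0.652 = 5.91 × 22.06 ≈ 130 kt.
130 kt falls in the Category 4 band.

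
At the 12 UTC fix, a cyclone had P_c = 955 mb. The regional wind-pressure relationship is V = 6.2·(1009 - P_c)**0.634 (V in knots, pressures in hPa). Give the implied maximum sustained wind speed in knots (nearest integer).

ΔP = 1009 − 955 = 54 mb.
54^0.634 ≈ 12.541.
V ≈ 6.2 × 12.541 ≈ 77.8 kt.

78 kt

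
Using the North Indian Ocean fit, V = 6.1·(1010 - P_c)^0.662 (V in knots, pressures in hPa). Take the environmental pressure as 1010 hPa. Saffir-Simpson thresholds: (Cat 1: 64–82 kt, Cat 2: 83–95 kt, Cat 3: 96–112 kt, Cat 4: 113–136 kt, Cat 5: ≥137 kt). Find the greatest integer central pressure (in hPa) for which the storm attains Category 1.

975 hPa

Category 1 begins at V = 64 kt.
Required ΔP = (64/6.1)^(1/0.662) = 10.492^1.511 ≈ 34.84 hPa.
P_c ≤ 1010 − 34.84 = 975.16, so the highest integer P_c is 975 hPa.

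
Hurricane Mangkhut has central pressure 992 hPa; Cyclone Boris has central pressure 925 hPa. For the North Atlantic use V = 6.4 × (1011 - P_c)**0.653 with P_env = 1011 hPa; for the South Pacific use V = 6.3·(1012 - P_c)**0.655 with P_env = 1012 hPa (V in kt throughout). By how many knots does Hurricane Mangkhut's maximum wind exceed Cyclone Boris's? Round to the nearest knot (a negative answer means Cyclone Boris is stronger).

-74 kt

Hurricane Mangkhut: ΔP = 19; V ≈ 6.4 × 19^0.653 ≈ 43.77 kt.
Cyclone Boris: ΔP = 87; V ≈ 6.3 × 87^0.655 ≈ 117.42 kt.
Difference ≈ 43.77 − 117.42 = -73.65 → -74 kt.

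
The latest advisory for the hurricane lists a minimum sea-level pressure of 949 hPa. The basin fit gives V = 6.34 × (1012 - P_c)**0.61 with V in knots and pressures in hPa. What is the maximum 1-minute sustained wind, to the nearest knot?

79 kt

ΔP = 1012 − 949 = 63 hPa.
63^0.61 ≈ 12.520.
V ≈ 6.34 × 12.520 ≈ 79.4 kt.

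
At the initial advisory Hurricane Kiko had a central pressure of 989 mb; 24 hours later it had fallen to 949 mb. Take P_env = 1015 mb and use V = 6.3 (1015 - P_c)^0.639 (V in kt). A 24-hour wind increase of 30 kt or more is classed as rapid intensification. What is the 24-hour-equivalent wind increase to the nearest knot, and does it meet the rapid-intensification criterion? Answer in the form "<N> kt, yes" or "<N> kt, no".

41 kt, yes

V₁: ΔP = 26, V ≈ 6.3 × 26^0.639 ≈ 50.53 kt.
V₂: ΔP = 66, V ≈ 6.3 × 66^0.639 ≈ 91.63 kt.
ΔV over 24 h = 41.10 kt → 24 h equivalent = 41.10 × 24/24 ≈ 41.10 kt.
41 kt ≥ 30 kt ⇒ rapid intensification.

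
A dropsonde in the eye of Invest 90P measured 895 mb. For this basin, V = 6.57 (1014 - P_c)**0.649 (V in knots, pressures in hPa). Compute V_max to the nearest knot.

ΔP = 1014 − 895 = 119 mb.
119^0.649 ≈ 22.235.
V ≈ 6.57 × 22.235 ≈ 146.1 kt.

146 kt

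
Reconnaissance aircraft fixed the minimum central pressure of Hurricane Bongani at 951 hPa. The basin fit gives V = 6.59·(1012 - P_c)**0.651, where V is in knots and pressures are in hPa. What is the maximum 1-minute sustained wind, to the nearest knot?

96 kt

ΔP = 1012 − 951 = 61 hPa.
61^0.651 ≈ 14.529.
V ≈ 6.59 × 14.529 ≈ 95.7 kt.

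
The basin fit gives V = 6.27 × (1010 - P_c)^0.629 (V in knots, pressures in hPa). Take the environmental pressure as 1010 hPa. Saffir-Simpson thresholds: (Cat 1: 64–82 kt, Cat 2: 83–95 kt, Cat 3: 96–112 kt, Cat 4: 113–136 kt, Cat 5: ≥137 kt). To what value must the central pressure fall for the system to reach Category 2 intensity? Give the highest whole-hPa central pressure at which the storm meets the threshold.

Category 2 begins at V = 83 kt.
Required ΔP = (83/6.27)^(1/0.629) = 13.238^1.590 ≈ 60.74 hPa.
P_c ≤ 1010 − 60.74 = 949.26, so the highest integer P_c is 949 hPa.

949 hPa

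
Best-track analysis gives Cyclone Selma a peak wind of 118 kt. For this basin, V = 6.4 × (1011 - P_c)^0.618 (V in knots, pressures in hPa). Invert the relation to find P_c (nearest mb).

ΔP = (V / 6.4)^(1/0.618) = (118/6.4)^1.618.
118/6.4 = 18.438; 18.438^1.618 ≈ 111.70 mb.
P_c = 1011 − 111.70 = 899.30 ≈ 899 mb.

899 mb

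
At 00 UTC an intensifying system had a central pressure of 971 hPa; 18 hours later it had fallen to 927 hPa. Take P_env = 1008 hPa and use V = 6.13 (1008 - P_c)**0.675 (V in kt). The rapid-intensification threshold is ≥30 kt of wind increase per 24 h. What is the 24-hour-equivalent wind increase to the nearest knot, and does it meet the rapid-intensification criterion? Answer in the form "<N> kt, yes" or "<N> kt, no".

V₁: ΔP = 37, V ≈ 6.13 × 37^0.675 ≈ 70.14 kt.
V₂: ΔP = 81, V ≈ 6.13 × 81^0.675 ≈ 119.04 kt.
ΔV over 18 h = 48.90 kt → 24 h equivalent = 48.90 × 24/18 ≈ 65.20 kt.
65 kt ≥ 30 kt ⇒ rapid intensification.

65 kt, yes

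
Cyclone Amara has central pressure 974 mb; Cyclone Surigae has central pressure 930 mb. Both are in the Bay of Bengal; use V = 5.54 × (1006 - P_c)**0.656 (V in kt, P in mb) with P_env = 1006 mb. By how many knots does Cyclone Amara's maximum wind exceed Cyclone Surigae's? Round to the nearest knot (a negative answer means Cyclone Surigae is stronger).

-41 kt

Cyclone Amara: ΔP = 32; V ≈ 5.54 × 32^0.656 ≈ 53.81 kt.
Cyclone Surigae: ΔP = 76; V ≈ 5.54 × 76^0.656 ≈ 94.91 kt.
Difference ≈ 53.81 − 94.91 = -41.10 → -41 kt.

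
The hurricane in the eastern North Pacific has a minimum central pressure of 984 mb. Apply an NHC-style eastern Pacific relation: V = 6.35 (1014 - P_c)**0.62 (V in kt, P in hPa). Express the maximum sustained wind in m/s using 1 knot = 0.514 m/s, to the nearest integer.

27 m/s

ΔP = 1014 − 984 = 30 mb.
V ≈ 6.35 × 30^0.62 = 6.35 × 8.238 ≈ 52.311 kt.
52.311 × 0.514 ≈ 26.89 m/s → 27 m/s.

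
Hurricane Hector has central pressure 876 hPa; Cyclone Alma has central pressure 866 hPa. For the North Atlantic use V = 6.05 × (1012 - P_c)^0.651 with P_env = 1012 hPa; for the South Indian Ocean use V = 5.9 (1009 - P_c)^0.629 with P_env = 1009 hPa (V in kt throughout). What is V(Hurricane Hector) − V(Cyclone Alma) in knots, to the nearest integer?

14 kt

Hurricane Hector: ΔP = 136; V ≈ 6.05 × 136^0.651 ≈ 148.15 kt.
Cyclone Alma: ΔP = 143; V ≈ 5.9 × 143^0.629 ≈ 133.83 kt.
Difference ≈ 148.15 − 133.83 = 14.32 → 14 kt.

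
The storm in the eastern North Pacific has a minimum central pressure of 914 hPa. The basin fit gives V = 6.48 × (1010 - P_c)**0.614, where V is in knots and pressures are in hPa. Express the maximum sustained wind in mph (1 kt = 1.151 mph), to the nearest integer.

ΔP = 1010 − 914 = 96 hPa.
V ≈ 6.48 × 96^0.614 = 6.48 × 16.486 ≈ 106.829 kt.
106.829 × 1.151 ≈ 122.96 mph → 123 mph.

123 mph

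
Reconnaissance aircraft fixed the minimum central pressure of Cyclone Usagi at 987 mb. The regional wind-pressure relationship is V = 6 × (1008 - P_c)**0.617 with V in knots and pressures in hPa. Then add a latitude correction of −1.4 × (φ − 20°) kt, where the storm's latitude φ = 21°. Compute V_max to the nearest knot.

38 kt

ΔP = 1008 − 987 = 21 mb.
21^0.617 ≈ 6.543.
V ≈ 6 × 6.543 ≈ 39.3 kt.
Latitude correction: −1.4 × (21 − 20) = -1.4 kt.
Corrected V ≈ 37.9 kt → 38 kt.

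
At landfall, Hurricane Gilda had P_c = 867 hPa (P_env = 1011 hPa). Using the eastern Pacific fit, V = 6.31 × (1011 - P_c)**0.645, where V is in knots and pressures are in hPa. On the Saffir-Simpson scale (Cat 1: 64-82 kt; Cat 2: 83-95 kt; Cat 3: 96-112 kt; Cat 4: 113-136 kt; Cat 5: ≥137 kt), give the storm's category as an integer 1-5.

ΔP = 1011 − 867 = 144 hPa.
V ≈ 6.31 × 144^0.645 = 6.31 × 24.67 ≈ 156 kt.
156 kt falls in the Category 5 band.

5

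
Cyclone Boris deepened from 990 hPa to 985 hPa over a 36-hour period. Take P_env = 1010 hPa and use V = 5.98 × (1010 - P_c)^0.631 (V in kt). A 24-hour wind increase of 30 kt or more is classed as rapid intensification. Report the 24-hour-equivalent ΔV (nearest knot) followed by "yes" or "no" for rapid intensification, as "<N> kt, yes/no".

V₁: ΔP = 20, V ≈ 5.98 × 20^0.631 ≈ 39.60 kt.
V₂: ΔP = 25, V ≈ 5.98 × 25^0.631 ≈ 45.58 kt.
ΔV over 36 h = 5.98 kt → 24 h equivalent = 5.98 × 24/36 ≈ 3.99 kt.
4 kt < 30 kt ⇒ not rapid intensification.

4 kt, no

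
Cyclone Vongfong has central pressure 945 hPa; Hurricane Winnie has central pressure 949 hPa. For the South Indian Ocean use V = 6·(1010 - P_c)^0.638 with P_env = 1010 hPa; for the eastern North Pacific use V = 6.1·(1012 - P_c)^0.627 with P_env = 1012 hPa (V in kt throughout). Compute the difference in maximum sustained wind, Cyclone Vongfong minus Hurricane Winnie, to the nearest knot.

4 kt

Cyclone Vongfong: ΔP = 65; V ≈ 6 × 65^0.638 ≈ 86.06 kt.
Hurricane Winnie: ΔP = 63; V ≈ 6.1 × 63^0.627 ≈ 81.94 kt.
Difference ≈ 86.06 − 81.94 = 4.12 → 4 kt.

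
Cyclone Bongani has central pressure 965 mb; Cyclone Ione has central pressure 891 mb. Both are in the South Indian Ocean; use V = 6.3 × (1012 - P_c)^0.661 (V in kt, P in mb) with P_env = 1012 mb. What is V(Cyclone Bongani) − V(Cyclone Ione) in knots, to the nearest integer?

Cyclone Bongani: ΔP = 47; V ≈ 6.3 × 47^0.661 ≈ 80.28 kt.
Cyclone Ione: ΔP = 121; V ≈ 6.3 × 121^0.661 ≈ 149.99 kt.
Difference ≈ 80.28 − 149.99 = -69.71 → -70 kt.

-70 kt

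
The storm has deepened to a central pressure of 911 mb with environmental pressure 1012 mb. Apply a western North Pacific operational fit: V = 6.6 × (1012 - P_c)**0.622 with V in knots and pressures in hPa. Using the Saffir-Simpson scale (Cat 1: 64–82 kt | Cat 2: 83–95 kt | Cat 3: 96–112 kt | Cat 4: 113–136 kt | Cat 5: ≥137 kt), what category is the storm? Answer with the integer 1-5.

4

ΔP = 1012 − 911 = 101 mb.
V ≈ 6.6 × 101^0.622 = 6.6 × 17.65 ≈ 116 kt.
116 kt falls in the Category 4 band.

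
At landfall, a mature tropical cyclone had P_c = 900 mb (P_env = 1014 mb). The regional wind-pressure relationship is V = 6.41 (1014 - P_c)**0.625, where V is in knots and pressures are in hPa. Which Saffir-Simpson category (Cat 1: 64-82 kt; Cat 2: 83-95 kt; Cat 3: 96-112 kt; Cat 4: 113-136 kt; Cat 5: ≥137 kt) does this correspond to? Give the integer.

ΔP = 1014 − 900 = 114 mb.
V ≈ 6.41 × 114^0.625 = 6.41 × 19.30 ≈ 124 kt.
124 kt falls in the Category 4 band.

4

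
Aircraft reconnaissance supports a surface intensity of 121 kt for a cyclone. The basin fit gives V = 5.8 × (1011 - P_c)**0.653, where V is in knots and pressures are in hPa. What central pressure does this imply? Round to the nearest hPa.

906 hPa

ΔP = (V / 5.8)^(1/0.653) = (121/5.8)^1.531.
121/5.8 = 20.862; 20.862^1.531 ≈ 104.82 hPa.
P_c = 1011 − 104.82 = 906.18 ≈ 906 hPa.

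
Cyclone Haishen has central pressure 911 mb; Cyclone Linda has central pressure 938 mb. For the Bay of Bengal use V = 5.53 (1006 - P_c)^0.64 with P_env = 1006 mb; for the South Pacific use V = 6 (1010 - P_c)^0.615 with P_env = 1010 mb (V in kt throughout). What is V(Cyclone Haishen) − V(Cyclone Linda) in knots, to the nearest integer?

Cyclone Haishen: ΔP = 95; V ≈ 5.53 × 95^0.64 ≈ 101.97 kt.
Cyclone Linda: ΔP = 72; V ≈ 6 × 72^0.615 ≈ 83.26 kt.
Difference ≈ 101.97 − 83.26 = 18.71 → 19 kt.

19 kt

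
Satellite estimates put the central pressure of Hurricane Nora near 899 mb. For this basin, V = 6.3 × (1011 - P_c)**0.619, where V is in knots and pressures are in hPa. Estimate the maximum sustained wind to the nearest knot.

ΔP = 1011 − 899 = 112 mb.
112^0.619 ≈ 18.555.
V ≈ 6.3 × 18.555 ≈ 116.9 kt.

117 kt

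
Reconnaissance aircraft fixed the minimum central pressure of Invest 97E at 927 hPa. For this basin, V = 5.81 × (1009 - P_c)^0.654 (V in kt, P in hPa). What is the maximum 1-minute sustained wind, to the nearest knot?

ΔP = 1009 − 927 = 82 hPa.
82^0.654 ≈ 17.850.
V ≈ 5.81 × 17.850 ≈ 103.7 kt.

104 kt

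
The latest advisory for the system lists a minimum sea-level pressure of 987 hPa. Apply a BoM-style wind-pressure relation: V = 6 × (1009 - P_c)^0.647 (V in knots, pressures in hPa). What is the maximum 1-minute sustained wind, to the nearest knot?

44 kt

ΔP = 1009 − 987 = 22 hPa.
22^0.647 ≈ 7.388.
V ≈ 6 × 7.388 ≈ 44.3 kt.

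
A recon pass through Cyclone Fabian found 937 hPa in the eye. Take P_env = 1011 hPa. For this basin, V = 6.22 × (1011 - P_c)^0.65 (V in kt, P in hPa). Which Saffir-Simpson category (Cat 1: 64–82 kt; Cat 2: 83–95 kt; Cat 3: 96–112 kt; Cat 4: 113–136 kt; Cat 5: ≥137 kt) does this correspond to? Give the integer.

3

ΔP = 1011 − 937 = 74 hPa.
V ≈ 6.22 × 74^0.65 = 6.22 × 16.41 ≈ 102 kt.
102 kt falls in the Category 3 band.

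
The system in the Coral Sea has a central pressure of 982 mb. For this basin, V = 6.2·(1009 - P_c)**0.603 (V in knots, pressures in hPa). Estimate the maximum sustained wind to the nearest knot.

45 kt

ΔP = 1009 − 982 = 27 mb.
27^0.603 ≈ 7.296.
V ≈ 6.2 × 7.296 ≈ 45.2 kt.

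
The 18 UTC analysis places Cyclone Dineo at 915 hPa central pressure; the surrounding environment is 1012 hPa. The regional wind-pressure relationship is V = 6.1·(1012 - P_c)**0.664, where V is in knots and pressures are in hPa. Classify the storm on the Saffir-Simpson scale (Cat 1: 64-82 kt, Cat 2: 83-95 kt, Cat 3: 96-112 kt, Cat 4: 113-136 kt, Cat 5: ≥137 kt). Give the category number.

4

ΔP = 1012 − 915 = 97 hPa.
V ≈ 6.1 × 97^0.664 = 6.1 × 20.86 ≈ 127 kt.
127 kt falls in the Category 4 band.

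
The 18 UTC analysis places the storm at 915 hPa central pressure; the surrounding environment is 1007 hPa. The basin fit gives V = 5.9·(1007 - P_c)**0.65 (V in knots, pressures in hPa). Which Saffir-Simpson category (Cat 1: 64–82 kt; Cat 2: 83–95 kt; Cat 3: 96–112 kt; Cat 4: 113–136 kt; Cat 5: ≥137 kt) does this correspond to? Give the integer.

ΔP = 1007 − 915 = 92 hPa.
V ≈ 5.9 × 92^0.65 = 5.9 × 18.90 ≈ 112 kt.
112 kt falls in the Category 3 band.

3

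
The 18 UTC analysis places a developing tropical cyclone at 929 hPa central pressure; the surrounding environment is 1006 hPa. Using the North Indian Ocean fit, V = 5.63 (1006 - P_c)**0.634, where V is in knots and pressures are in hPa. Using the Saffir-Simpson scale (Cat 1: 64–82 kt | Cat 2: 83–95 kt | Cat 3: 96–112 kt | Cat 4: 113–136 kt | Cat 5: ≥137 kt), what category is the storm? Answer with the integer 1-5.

2

ΔP = 1006 − 929 = 77 hPa.
V ≈ 5.63 × 77^0.634 = 5.63 × 15.70 ≈ 88 kt.
88 kt falls in the Category 2 band.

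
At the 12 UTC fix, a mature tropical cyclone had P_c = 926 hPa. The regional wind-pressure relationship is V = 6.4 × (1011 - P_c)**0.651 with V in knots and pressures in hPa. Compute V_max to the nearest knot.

115 kt

ΔP = 1011 − 926 = 85 hPa.
85^0.651 ≈ 18.032.
V ≈ 6.4 × 18.032 ≈ 115.4 kt.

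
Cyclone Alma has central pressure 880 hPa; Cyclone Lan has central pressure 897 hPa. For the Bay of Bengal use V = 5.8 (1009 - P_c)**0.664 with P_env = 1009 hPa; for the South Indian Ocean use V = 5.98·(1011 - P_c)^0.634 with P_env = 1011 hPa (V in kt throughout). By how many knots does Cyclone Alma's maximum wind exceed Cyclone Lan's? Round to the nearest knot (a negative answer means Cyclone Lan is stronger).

Cyclone Alma: ΔP = 129; V ≈ 5.8 × 129^0.664 ≈ 146.17 kt.
Cyclone Lan: ΔP = 114; V ≈ 5.98 × 114^0.634 ≈ 120.44 kt.
Difference ≈ 146.17 − 120.44 = 25.73 → 26 kt.

26 kt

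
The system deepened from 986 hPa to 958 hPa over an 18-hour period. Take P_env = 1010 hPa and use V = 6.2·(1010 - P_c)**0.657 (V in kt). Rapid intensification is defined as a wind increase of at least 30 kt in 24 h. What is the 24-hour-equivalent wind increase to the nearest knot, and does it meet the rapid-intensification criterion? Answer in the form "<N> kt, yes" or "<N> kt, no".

V₁: ΔP = 24, V ≈ 6.2 × 24^0.657 ≈ 50.03 kt.
V₂: ΔP = 52, V ≈ 6.2 × 52^0.657 ≈ 83.14 kt.
ΔV over 18 h = 33.11 kt → 24 h equivalent = 33.11 × 24/18 ≈ 44.15 kt.
44 kt ≥ 30 kt ⇒ rapid intensification.

44 kt, yes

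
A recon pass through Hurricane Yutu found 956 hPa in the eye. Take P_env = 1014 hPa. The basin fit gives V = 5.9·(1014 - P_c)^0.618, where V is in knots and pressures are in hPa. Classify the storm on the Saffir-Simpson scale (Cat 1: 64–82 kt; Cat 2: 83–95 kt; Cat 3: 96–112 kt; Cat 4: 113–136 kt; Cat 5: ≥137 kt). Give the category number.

ΔP = 1014 − 956 = 58 hPa.
V ≈ 5.9 × 58^0.618 = 5.9 × 12.30 ≈ 73 kt.
73 kt falls in the Category 1 band.

1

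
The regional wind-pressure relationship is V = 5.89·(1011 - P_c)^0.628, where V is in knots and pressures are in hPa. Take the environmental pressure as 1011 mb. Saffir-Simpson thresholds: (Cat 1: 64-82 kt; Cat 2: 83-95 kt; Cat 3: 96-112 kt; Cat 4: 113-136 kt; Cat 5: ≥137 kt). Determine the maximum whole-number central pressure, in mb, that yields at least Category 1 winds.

966 mb

Category 1 begins at V = 64 kt.
Required ΔP = (64/5.89)^(1/0.628) = 10.866^1.592 ≈ 44.65 mb.
P_c ≤ 1011 − 44.65 = 966.35, so the highest integer P_c is 966 mb.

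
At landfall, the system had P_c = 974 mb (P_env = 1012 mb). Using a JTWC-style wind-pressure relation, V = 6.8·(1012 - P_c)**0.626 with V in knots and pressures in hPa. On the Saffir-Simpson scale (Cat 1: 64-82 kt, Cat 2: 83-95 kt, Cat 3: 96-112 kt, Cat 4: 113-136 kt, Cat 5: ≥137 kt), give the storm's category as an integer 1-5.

1

ΔP = 1012 − 974 = 38 mb.
V ≈ 6.8 × 38^0.626 = 6.8 × 9.75 ≈ 66 kt.
66 kt falls in the Category 1 band.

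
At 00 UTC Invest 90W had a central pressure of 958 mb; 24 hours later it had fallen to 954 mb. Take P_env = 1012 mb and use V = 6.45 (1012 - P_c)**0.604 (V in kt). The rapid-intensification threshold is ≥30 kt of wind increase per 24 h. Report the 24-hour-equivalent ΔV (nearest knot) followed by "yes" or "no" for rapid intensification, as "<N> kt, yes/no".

3 kt, no

V₁: ΔP = 54, V ≈ 6.45 × 54^0.604 ≈ 71.77 kt.
V₂: ΔP = 58, V ≈ 6.45 × 58^0.604 ≈ 74.93 kt.
ΔV over 24 h = 3.16 kt → 24 h equivalent = 3.16 × 24/24 ≈ 3.16 kt.
3 kt < 30 kt ⇒ not rapid intensification.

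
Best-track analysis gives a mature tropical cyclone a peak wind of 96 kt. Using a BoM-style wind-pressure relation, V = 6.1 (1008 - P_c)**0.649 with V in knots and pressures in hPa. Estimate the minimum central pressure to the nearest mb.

ΔP = (V / 6.1)^(1/0.649) = (96/6.1)^1.541.
96/6.1 = 15.738; 15.738^1.541 ≈ 69.87 mb.
P_c = 1008 − 69.87 = 938.13 ≈ 938 mb.

938 mb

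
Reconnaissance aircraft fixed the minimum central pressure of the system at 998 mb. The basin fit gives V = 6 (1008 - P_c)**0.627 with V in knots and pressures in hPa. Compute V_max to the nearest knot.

25 kt

ΔP = 1008 − 998 = 10 mb.
10^0.627 ≈ 4.236.
V ≈ 6 × 4.236 ≈ 25.4 kt.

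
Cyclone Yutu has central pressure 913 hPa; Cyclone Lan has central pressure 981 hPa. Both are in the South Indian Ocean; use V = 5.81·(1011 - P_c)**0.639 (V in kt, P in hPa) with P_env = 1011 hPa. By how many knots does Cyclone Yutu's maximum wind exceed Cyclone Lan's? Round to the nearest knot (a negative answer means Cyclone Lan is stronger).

58 kt

Cyclone Yutu: ΔP = 98; V ≈ 5.81 × 98^0.639 ≈ 108.79 kt.
Cyclone Lan: ΔP = 30; V ≈ 5.81 × 30^0.639 ≈ 51.06 kt.
Difference ≈ 108.79 − 51.06 = 57.73 → 58 kt.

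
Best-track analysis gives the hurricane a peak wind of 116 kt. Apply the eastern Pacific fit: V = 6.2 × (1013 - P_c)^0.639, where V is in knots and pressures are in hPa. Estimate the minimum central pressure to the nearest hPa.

915 hPa

ΔP = (V / 6.2)^(1/0.639) = (116/6.2)^1.565.
116/6.2 = 18.710; 18.710^1.565 ≈ 97.88 hPa.
P_c = 1013 − 97.88 = 915.12 ≈ 915 hPa.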